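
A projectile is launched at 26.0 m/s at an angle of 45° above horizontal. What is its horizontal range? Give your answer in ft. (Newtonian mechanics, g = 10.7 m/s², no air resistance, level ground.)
R = v₀² sin(2θ) / g (with unit conversion) = 207.3 ft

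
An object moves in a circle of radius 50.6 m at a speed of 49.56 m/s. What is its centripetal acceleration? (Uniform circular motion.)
a_c = v²/r = 49.56²/50.6 = 2456.19/50.6 = 48.54 m/s²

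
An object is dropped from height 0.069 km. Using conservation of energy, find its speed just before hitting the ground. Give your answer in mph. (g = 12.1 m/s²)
mgh = ½mv² → v = √(2gh) = √(2×12.1×69) = 40.86 m/s = 91.41 mph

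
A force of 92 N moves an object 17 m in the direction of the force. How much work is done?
W = Fd = 92×17 = 1564.0 J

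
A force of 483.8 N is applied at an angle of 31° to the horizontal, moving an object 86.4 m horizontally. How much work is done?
W = Fd cosθ = 483.8×86.4×cos(31°) = 35830.0 J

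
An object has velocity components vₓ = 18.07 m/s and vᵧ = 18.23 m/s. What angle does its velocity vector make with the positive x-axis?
θ = arctan(vᵧ/vₓ) = arctan(18.23/18.07) = 45.25°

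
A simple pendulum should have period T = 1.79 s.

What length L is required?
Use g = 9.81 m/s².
T = 2π√(L/g) → L = g(T/2π)² = 9.81×(1.79/2π)² = 0.7962 m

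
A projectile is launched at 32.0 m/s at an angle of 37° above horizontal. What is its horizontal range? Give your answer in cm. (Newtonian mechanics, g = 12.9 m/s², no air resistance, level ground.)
R = v₀² sin(2θ) / g (with unit conversion) = 7630.0 cm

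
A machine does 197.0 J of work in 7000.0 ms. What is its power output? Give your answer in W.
P = W/t = 197 J / 7 s = 28.14 W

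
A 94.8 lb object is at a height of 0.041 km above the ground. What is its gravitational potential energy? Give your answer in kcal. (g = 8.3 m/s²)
PE = mgh = 43 kg × 8.3 m/s² × 41 m = 1.463e+04 J = 3.497 kcal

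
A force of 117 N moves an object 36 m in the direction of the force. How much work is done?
W = Fd = 117×36 = 4212.0 J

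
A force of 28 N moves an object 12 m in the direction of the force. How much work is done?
W = Fd = 28×12 = 336.0 J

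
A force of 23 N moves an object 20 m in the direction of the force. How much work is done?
W = Fd = 23×20 = 460.0 J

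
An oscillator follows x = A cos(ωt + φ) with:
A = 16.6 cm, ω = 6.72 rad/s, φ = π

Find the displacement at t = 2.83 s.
x = A cos(ωt + φ) = 16.6×cos(6.72×2.83 + π) = -16.37 cm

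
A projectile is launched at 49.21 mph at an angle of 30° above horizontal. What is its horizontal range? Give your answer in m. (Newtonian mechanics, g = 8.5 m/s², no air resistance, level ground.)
R = v₀² sin(2θ) / g (with unit conversion) = 49.31 m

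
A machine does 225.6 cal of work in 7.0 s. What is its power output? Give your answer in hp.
P = W/t = 943.9 J / 7 s = 134.8 W = 0.1808 hp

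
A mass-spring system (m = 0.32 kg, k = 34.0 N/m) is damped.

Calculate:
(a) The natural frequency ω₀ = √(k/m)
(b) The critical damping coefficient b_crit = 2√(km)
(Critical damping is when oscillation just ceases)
ω₀ = √(k/m) = √(34.0/0.32) = 10.31 rad/s
b_crit = 2√(km) = 2√(34.0×0.32) = 6.597 kg/s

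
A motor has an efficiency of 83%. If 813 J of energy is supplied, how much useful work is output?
W_out = η × W_in = 0.83 × 813 = 674.79 J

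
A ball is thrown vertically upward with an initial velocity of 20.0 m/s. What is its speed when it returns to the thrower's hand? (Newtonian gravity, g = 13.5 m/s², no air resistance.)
By conservation of energy, the ball returns at the same speed = 20.0 m/s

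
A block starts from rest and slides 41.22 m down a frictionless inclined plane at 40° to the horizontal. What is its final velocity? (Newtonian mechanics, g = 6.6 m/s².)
a = g sin(θ) = 6.6 × sin(40°) = 4.24 m/s²
v = √(2ad) = √(2 × 4.24 × 41.22) = 18.7 m/s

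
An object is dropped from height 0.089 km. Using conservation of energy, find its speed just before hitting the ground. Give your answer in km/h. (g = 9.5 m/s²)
mgh = ½mv² → v = √(2gh) = √(2×9.5×89) = 41.12 m/s = 148.0 km/h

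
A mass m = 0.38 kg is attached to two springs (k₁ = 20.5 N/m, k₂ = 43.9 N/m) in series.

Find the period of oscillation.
k_eq = k₁k₂/(k₁+k₂) = 13.97 N/m
T = 2π√(m/k_eq) = 2π√(0.38/13.97) = 1.036 s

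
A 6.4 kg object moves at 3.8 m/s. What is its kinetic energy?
KE = ½mv² = ½×6.4×3.8² = 46.208 J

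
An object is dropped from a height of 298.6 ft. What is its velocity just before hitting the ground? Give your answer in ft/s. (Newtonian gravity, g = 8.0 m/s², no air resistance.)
v = √(2gh) (with unit conversion) = 125.2 ft/s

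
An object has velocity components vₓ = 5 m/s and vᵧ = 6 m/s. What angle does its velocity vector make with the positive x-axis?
θ = arctan(vᵧ/vₓ) = arctan(6/5) = 50.19°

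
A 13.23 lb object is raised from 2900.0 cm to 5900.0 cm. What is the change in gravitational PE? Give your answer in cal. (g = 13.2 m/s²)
ΔPE = mg(h₂ − h₁) = 6.001 kg × 13.2 m/s² × (59 − 29) m = 2376 J = 568.0 cal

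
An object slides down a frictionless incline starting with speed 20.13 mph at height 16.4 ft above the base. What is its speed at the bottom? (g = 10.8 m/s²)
½mv₀² + mgh = ½mv² → v = √(v₀² + 2gh) = √(8.999² + 2×10.8×4.999) = 13.75 m/s = 30.75 mph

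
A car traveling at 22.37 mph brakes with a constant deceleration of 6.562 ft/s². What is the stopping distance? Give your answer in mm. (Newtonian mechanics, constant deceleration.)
d = v₀² / (2a) (with unit conversion) = 25000.0 mm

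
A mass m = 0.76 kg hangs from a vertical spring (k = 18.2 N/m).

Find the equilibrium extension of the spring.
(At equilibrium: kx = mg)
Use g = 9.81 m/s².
x_eq = mg/k = 0.76×9.81/18.2 = 0.4096 m = 40.96 cm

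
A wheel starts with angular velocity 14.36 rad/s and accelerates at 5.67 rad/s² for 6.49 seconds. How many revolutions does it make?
θ = ω₀t + ½αt² = 14.36×6.49 + ½×5.67×6.49² = 212.61 rad
Revolutions = θ/(2π) = 212.61/(2π) = 33.84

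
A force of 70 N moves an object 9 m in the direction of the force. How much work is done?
W = Fd = 70×9 = 630.0 J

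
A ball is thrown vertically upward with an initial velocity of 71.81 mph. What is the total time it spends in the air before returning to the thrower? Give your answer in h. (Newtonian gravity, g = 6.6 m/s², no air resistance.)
t_total = 2v₀/g (with unit conversion) = 0.002702 h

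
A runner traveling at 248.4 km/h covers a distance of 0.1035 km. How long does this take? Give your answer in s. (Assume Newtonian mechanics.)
t = d/v (with unit conversion) = 1.5 s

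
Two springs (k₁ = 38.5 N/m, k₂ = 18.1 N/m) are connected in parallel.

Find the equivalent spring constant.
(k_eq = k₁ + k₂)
k_eq = k₁ + k₂ = 38.5 + 18.1 = 56.6 N/m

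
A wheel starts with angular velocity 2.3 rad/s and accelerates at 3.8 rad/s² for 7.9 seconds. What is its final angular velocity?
ω = ω₀ + αt = 2.3 + 3.8 × 7.9 = 32.32 rad/s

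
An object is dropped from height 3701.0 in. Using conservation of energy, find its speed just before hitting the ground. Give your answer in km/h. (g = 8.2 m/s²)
mgh = ½mv² → v = √(2gh) = √(2×8.2×94.01) = 39.26 m/s = 141.4 km/h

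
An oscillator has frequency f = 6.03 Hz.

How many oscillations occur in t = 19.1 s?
n = f×t = 6.03×19.1 = 115.2 oscillations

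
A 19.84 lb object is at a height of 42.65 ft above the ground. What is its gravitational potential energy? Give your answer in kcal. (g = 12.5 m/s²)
PE = mgh = 8.999 kg × 12.5 m/s² × 13 m = 1462 J = 0.3495 kcal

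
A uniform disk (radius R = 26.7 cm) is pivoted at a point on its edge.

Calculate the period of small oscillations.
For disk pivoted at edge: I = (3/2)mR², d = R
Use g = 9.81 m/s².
I/m = (3/2)R² = 0.1069 m²; d = R = 0.267 m
T = 2π√((3/2)R²/(gR)) = 2π√(3R/(2g)) = 1.27 s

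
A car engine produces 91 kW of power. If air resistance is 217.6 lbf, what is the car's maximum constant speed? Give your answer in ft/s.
P = Fv → v = P/F = 91000 W / 967.9 N = 94.01 m/s = 308.4 ft/s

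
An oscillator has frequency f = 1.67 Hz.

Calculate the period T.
T = 1/f = 1/1.67 = 0.5988 s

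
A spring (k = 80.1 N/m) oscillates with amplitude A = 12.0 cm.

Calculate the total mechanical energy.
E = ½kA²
E = ½kA² = ½×80.1×(0.12)² = 0.5767 J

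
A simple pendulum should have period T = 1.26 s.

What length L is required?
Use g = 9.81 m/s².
T = 2π√(L/g) → L = g(T/2π)² = 9.81×(1.26/2π)² = 0.3945 m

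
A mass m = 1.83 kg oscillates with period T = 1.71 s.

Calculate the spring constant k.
T = 2π√(m/k) → k = m(2π/T)² = 1.83×(2π/1.71)² = 24.71 N/m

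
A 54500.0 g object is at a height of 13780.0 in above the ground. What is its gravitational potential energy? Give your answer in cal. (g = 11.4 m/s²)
PE = mgh = 54.5 kg × 11.4 m/s² × 350 m = 2.175e+05 J = 51970.0 cal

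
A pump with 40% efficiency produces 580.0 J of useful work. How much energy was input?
W_in = W_out/η = 580.0/0.4 = 1450.0 J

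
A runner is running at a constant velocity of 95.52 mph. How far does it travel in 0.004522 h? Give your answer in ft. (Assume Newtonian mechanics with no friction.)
d = vt (with unit conversion) = 2281.0 ft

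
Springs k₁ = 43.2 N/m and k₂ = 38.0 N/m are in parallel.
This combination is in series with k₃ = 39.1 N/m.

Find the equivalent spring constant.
k₁₂ = k₁ + k₂ = 81.2 N/m (parallel)
1/k_eq = 1/k₁₂ + 1/k₃ → k_eq = 26.39 N/m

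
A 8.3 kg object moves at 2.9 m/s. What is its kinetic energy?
KE = ½mv² = ½×8.3×2.9² = 34.9015 J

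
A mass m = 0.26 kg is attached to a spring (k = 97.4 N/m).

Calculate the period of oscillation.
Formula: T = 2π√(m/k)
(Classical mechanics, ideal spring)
T = 2π√(m/k) = 2π√(0.26/97.4) = 0.3246 s; f = 1/T = 3.08 Hz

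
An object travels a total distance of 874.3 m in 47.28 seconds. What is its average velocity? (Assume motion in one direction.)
v_avg = Δd / Δt = 874.3 / 47.28 = 18.49 m/s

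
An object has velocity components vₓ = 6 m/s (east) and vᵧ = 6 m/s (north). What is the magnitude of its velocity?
|v| = √(vₓ² + vᵧ²) = √(6² + 6²) = √(72) = 8.49 m/s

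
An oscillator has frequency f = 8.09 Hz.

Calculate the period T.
T = 1/f = 1/8.09 = 0.1236 s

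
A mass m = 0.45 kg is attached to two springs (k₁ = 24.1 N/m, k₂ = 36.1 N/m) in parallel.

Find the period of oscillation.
k_eq = k₁+k₂ = 60.2 N/m
T = 2π√(m/k_eq) = 2π√(0.45/60.2) = 0.5432 s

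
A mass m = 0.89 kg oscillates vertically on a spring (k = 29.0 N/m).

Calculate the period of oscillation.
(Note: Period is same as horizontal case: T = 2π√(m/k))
T = 2π√(m/k) = 2π√(0.89/29.0) = 1.101 s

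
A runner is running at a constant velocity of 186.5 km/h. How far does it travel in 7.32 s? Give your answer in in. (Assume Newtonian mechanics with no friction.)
d = vt (with unit conversion) = 14930.0 in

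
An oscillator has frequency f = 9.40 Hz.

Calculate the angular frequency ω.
ω = 2πf = 2π×9.4 = 59.06 rad/s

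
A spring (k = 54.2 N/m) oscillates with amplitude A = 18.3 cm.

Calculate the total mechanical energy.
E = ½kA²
E = ½kA² = ½×54.2×(0.183)² = 0.9076 J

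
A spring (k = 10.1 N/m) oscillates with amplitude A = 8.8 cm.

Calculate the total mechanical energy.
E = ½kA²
E = ½kA² = ½×10.1×(0.088)² = 0.03911 J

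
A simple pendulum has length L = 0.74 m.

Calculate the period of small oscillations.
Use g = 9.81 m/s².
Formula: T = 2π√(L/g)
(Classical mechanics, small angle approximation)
T = 2π√(L/g) = 2π√(0.74/9.81) = 1.726 s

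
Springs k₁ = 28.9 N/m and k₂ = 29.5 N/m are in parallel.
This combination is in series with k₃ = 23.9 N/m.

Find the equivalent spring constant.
k₁₂ = k₁ + k₂ = 58.4 N/m (parallel)
1/k_eq = 1/k₁₂ + 1/k₃ → k_eq = 16.96 N/m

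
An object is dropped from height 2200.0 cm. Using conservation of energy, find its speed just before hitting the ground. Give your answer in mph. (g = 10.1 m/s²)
mgh = ½mv² → v = √(2gh) = √(2×10.1×22) = 21.08 m/s = 47.16 mph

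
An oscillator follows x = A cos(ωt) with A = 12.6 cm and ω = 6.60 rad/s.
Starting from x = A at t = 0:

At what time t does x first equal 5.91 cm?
cos(ωt) = x/A = 5.91/12.6 = 0.469
ωt = arccos(0.469) = 1.083 rad
t = 1.083/6.6 = 0.164 s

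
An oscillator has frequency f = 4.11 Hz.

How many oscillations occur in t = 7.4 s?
n = f×t = 4.11×7.4 = 30.41 oscillations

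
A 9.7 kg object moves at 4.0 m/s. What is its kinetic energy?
KE = ½mv² = ½×9.7×4.0² = 77.6 J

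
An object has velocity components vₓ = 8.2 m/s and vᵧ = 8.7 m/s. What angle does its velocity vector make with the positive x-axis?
θ = arctan(vᵧ/vₓ) = arctan(8.7/8.2) = 46.69°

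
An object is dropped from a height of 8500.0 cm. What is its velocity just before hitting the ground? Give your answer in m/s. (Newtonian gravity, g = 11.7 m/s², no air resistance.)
v = √(2gh) (with unit conversion) = 44.6 m/s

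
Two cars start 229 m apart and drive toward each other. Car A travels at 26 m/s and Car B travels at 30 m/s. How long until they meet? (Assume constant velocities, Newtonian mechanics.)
Combined speed: v_combined = 26 + 30 = 56 m/s
Time to meet: t = d/56 = 229/56 = 4.09 s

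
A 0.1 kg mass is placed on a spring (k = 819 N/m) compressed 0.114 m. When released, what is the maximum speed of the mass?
½kx² = ½mv² → v = x√(k/m) = 0.114×√(819/0.1) = 10.32 m/s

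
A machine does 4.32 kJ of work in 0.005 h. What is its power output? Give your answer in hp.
P = W/t = 4320 J / 18 s = 240 W = 0.3218 hp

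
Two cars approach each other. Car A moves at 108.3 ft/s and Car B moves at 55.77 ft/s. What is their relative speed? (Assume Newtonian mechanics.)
v_rel = v_A + v_B = 108.3 + 55.77 = 164.1 ft/s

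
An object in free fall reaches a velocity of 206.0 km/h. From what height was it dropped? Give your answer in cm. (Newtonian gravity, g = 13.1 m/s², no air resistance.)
h = v²/(2g) (with unit conversion) = 12500.0 cm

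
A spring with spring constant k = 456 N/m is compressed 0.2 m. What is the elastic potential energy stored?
PE = ½kx² = ½×456×0.2² = 9.12 J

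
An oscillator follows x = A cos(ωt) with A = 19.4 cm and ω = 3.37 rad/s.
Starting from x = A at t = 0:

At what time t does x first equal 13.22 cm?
cos(ωt) = x/A = 13.22/19.4 = 0.6814
ωt = arccos(0.6814) = 0.8211 rad
t = 0.8211/3.37 = 0.2436 s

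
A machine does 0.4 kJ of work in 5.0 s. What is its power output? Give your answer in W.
P = W/t = 400 J / 5 s = 80 W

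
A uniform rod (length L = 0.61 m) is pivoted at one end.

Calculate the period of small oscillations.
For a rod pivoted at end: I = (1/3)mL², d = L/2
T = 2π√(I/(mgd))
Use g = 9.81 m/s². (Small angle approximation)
I/m = (1/3)L² = 0.124 m²; d = L/2 = 0.305 m
T = 2π√(I/(mgd)) = 2π√(0.124/(9.81×0.305)) = 1.279 s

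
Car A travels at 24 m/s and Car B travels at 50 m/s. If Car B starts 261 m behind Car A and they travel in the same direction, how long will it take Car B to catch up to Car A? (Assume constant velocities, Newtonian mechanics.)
Relative speed: v_rel = 50 - 24 = 26 m/s
Time to catch: t = d₀/v_rel = 261/26 = 10.04 s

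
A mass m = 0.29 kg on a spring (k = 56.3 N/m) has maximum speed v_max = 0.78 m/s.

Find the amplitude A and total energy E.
½mv²_max = ½kA² → A = v_max√(m/k) = 0.78×√(0.29/56.3) = 0.05598 m = 5.598 cm
E = ½mv²_max = ½×0.29×0.78² = 0.08822 J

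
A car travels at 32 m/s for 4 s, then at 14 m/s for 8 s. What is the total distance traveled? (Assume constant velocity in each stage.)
d₁ = v₁t₁ = 32 × 4 = 128 m
d₂ = v₂t₂ = 14 × 8 = 112 m
d_total = 128 + 112 = 240 m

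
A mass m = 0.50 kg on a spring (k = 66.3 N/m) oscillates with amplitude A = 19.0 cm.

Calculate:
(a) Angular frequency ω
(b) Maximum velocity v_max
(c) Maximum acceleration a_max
ω = √(k/m) = √(66.3/0.5) = 11.52 rad/s
v_max = ωA = 11.52×0.19 = 2.188 m/s
a_max = ω²A = 11.52²×0.19 = 25.19 m/s²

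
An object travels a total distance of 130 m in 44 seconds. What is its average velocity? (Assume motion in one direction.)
v_avg = Δd / Δt = 130 / 44 = 2.95 m/s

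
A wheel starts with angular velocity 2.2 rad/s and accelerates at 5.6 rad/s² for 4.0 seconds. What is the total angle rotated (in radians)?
θ = ω₀t + ½αt² = 2.2×4.0 + ½×5.6×4.0² = 53.6 rad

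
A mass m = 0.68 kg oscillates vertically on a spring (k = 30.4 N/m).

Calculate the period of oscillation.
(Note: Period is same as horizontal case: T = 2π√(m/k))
T = 2π√(m/k) = 2π√(0.68/30.4) = 0.9397 s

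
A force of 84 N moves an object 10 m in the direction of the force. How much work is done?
W = Fd = 84×10 = 840.0 J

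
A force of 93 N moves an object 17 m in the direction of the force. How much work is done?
W = Fd = 93×17 = 1581.0 J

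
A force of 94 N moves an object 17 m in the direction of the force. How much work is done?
W = Fd = 94×17 = 1598.0 J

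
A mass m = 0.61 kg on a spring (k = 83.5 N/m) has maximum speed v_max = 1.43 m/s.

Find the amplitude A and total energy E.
½mv²_max = ½kA² → A = v_max√(m/k) = 1.43×√(0.61/83.5) = 0.1222 m = 12.22 cm
E = ½mv²_max = ½×0.61×1.43² = 0.6237 J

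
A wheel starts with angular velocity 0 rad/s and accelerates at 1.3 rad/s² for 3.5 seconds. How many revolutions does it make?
θ = ω₀t + ½αt² = 0×3.5 + ½×1.3×3.5² = 7.96 rad
Revolutions = θ/(2π) = 7.96/(2π) = 1.27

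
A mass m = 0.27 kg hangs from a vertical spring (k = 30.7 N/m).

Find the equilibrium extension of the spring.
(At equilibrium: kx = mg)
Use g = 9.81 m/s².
x_eq = mg/k = 0.27×9.81/30.7 = 0.08628 m = 8.628 cm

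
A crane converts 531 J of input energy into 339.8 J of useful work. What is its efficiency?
η = W_out/W_in = 339.8/531 = 0.6399 = 63.99%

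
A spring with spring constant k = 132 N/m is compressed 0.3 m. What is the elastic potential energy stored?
PE = ½kx² = ½×132×0.3² = 5.94 J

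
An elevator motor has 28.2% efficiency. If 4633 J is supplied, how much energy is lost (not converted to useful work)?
W_out = η × W_in = 0.282×4633 = 1306.5 J
W_lost = W_in − W_out = 4633 − 1306.5 = 3326.5 J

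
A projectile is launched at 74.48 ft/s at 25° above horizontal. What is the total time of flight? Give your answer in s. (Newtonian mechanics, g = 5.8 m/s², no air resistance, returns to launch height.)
T = 2v₀sin(θ)/g (with unit conversion) = 3.308 s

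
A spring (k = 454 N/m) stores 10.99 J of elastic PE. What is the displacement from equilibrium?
PE = ½kx² → x = √(2PE/k) = √(2×10.99/454) = 0.22 m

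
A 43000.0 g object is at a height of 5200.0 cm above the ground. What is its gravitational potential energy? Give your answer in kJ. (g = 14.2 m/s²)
PE = mgh = 43 kg × 14.2 m/s² × 52 m = 3.175e+04 J = 31.75 kJ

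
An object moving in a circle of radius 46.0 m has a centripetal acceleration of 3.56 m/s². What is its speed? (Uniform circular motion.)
v = √(a_c × r) = √(3.56 × 46.0) = 12.8 m/s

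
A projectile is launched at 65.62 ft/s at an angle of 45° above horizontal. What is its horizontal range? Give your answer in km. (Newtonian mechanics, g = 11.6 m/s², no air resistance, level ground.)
R = v₀² sin(2θ) / g (with unit conversion) = 0.03449 km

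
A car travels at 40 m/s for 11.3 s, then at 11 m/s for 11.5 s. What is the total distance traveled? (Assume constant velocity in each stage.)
d₁ = v₁t₁ = 40 × 11.3 = 452 m
d₂ = v₂t₂ = 11 × 11.5 = 126.5 m
d_total = 452 + 126.5 = 578.5 m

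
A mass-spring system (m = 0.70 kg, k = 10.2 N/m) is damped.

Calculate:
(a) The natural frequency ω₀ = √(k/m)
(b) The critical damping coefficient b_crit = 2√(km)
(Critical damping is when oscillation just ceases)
ω₀ = √(k/m) = √(10.2/0.7) = 3.817 rad/s
b_crit = 2√(km) = 2√(10.2×0.7) = 5.344 kg/s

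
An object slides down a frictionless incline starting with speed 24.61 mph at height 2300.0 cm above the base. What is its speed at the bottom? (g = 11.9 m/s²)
½mv₀² + mgh = ½mv² → v = √(v₀² + 2gh) = √(11² + 2×11.9×23) = 25.85 m/s = 57.83 mph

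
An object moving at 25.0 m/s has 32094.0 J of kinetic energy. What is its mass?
KE = ½mv² → m = 2KE/v² = 2×32094.0/25.0² = 102.7 kg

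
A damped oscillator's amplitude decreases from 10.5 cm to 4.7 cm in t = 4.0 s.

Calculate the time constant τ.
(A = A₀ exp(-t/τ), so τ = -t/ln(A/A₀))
A/A₀ = 4.7/10.5 = 0.4476; ln(A/A₀) = -0.8038
τ = −t/ln(A/A₀) = −4.0/-0.8038 = 4.976 s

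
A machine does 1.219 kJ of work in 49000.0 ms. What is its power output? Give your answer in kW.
P = W/t = 1219 J / 49 s = 24.88 W = 0.02488 kW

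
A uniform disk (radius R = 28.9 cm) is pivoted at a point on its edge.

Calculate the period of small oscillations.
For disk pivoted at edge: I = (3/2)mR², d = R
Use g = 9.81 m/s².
I/m = (3/2)R² = 0.1253 m²; d = R = 0.289 m
T = 2π√((3/2)R²/(gR)) = 2π√(3R/(2g)) = 1.321 s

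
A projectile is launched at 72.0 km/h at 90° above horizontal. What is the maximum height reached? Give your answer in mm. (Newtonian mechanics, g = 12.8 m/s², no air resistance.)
H = v₀²sin²(θ)/(2g) (with unit conversion) = 15620.0 mm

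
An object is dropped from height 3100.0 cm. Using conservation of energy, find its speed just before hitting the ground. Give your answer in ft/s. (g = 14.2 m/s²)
mgh = ½mv² → v = √(2gh) = √(2×14.2×31) = 29.67 m/s = 97.35 ft/s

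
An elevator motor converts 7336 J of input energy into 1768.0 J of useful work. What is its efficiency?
η = W_out/W_in = 1768.0/7336 = 0.241 = 24.1%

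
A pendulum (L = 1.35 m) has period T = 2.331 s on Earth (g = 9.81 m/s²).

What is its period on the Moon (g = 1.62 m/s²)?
T = 2π√(L/g), so T_moon/T_earth = √(g_earth/g_moon)
T_moon = 2π√(1.35/1.62) = 5.736 s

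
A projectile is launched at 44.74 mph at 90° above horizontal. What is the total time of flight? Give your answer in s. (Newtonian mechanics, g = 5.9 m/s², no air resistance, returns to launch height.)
T = 2v₀sin(θ)/g (with unit conversion) = 6.78 s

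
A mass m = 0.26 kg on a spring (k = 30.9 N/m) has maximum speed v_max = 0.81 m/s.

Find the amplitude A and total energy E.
½mv²_max = ½kA² → A = v_max√(m/k) = 0.81×√(0.26/30.9) = 0.0743 m = 7.43 cm
E = ½mv²_max = ½×0.26×0.81² = 0.08529 J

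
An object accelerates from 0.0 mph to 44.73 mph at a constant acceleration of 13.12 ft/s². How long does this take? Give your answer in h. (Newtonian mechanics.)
t = (v - v₀)/a (with unit conversion) = 0.001389 h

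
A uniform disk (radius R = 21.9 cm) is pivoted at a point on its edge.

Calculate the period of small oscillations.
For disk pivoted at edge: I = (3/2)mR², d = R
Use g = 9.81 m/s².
I/m = (3/2)R² = 0.07194 m²; d = R = 0.219 m
T = 2π√((3/2)R²/(gR)) = 2π√(3R/(2g)) = 1.15 s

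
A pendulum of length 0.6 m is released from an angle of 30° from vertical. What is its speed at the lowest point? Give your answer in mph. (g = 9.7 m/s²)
h = L(1 − cosθ) = 0.6×(1 − cos30°) = 0.08038 m
v = √(2gh) = √(2×9.7×0.08038) = 1.249 m/s = 2.793 mph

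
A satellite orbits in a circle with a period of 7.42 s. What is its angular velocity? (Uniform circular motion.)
ω = 2π/T = 2π/7.42 = 0.8468 rad/s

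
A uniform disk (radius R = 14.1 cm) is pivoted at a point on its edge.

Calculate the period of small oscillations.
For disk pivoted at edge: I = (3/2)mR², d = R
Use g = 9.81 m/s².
I/m = (3/2)R² = 0.02982 m²; d = R = 0.141 m
T = 2π√((3/2)R²/(gR)) = 2π√(3R/(2g)) = 0.9226 s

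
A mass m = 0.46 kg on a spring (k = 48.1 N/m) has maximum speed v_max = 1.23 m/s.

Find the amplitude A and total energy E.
½mv²_max = ½kA² → A = v_max√(m/k) = 1.23×√(0.46/48.1) = 0.1203 m = 12.03 cm
E = ½mv²_max = ½×0.46×1.23² = 0.348 J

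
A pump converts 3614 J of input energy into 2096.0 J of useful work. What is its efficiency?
η = W_out/W_in = 2096.0/3614 = 0.58 = 58.0%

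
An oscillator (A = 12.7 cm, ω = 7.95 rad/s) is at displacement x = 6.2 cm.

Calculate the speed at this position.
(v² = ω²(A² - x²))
v = ω√(A² − x²) = 7.95×√(0.127² − 0.062²) = 0.8812 m/s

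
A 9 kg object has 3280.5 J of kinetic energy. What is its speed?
KE = ½mv² → v = √(2KE/m) = √(2×3280.5/9) = 27.0 m/s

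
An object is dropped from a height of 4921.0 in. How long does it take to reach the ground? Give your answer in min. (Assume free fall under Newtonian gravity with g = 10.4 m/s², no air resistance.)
t = √(2h/g) (with unit conversion) = 0.08171 min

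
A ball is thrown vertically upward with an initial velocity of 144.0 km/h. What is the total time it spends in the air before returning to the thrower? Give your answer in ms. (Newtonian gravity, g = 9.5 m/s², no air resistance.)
t_total = 2v₀/g (with unit conversion) = 8421.0 ms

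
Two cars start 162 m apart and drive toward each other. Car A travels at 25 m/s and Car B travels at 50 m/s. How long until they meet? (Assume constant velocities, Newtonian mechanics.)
Combined speed: v_combined = 25 + 50 = 75 m/s
Time to meet: t = d/75 = 162/75 = 2.16 s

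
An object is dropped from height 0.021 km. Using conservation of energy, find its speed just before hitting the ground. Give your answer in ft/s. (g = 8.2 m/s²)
mgh = ½mv² → v = √(2gh) = √(2×8.2×21) = 18.56 m/s = 60.89 ft/s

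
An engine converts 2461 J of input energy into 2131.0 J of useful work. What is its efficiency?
η = W_out/W_in = 2131.0/2461 = 0.8659 = 86.59%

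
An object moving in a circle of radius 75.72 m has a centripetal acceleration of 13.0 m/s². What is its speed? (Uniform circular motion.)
v = √(a_c × r) = √(13.0 × 75.72) = 31.37 m/s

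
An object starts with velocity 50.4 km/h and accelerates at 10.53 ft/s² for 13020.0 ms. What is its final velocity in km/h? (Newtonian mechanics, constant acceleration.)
v = v₀ + at (with unit conversion) = 200.8 km/h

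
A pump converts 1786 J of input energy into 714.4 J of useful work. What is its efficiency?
η = W_out/W_in = 714.4/1786 = 0.4 = 40.0%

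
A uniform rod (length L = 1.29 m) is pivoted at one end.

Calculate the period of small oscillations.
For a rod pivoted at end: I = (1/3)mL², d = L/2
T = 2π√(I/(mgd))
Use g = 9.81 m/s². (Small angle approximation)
I/m = (1/3)L² = 0.5547 m²; d = L/2 = 0.645 m
T = 2π√(I/(mgd)) = 2π√(0.5547/(9.81×0.645)) = 1.86 s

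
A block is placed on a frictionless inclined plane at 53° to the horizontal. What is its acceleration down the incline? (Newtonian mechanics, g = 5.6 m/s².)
a = g sin(θ) = 5.6 × sin(53°) = 5.6 × 0.7986 = 4.47 m/s²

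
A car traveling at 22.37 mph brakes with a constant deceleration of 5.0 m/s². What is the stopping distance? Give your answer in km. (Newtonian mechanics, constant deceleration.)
d = v₀² / (2a) (with unit conversion) = 0.01 km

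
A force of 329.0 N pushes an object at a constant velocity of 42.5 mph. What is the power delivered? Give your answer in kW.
P = Fv = 329 N × 19 m/s = 6251 W = 6.251 kW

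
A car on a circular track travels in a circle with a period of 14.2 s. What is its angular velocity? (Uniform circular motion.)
ω = 2π/T = 2π/14.2 = 0.4425 rad/s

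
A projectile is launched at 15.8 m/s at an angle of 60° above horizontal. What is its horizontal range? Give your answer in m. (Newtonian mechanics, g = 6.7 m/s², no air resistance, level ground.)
R = v₀² sin(2θ) / g = 32.27 m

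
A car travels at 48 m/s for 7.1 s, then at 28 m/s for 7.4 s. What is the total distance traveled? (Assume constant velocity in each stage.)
d₁ = v₁t₁ = 48 × 7.1 = 340.8 m
d₂ = v₂t₂ = 28 × 7.4 = 207.2 m
d_total = 340.8 + 207.2 = 548.0 m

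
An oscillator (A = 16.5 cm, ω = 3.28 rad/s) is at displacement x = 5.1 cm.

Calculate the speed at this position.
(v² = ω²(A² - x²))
v = ω√(A² − x²) = 3.28×√(0.165² − 0.051²) = 0.5147 m/s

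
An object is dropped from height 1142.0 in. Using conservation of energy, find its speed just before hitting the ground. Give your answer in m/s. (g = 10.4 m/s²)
mgh = ½mv² → v = √(2gh) = √(2×10.4×29.01) = 24.56 m/s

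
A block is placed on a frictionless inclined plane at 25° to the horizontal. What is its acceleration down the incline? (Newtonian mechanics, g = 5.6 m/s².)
a = g sin(θ) = 5.6 × sin(25°) = 5.6 × 0.4226 = 2.37 m/s²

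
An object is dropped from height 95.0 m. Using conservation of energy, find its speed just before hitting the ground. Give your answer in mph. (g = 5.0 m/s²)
mgh = ½mv² → v = √(2gh) = √(2×5.0×95) = 30.82 m/s = 68.95 mph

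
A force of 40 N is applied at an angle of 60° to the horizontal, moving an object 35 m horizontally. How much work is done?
W = Fd cosθ = 40×35×cos(60°) = 700.0 J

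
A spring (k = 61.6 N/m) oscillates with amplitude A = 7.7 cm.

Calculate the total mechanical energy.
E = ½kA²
E = ½kA² = ½×61.6×(0.077)² = 0.1826 J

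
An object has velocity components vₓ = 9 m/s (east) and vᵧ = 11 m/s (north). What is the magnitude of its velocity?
|v| = √(vₓ² + vᵧ²) = √(9² + 11²) = √(202) = 14.21 m/s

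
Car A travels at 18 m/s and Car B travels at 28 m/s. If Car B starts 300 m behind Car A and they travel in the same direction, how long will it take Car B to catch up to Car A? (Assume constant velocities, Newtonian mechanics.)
Relative speed: v_rel = 28 - 18 = 10 m/s
Time to catch: t = d₀/v_rel = 300/10 = 30.0 s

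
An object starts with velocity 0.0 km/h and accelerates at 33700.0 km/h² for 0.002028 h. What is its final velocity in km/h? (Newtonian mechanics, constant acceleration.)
v = v₀ + at (with unit conversion) = 68.34 km/h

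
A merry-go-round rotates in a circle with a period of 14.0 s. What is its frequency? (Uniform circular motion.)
f = 1/T = 1/14.0 = 0.0714 Hz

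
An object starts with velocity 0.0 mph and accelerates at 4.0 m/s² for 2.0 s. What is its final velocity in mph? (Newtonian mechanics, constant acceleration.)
v = v₀ + at (with unit conversion) = 17.9 mph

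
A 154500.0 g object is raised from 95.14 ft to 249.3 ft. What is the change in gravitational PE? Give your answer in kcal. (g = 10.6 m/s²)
ΔPE = mg(h₂ − h₁) = 154.5 kg × 10.6 m/s² × (75.99 − 29) m = 7.695e+04 J = 18.39 kcal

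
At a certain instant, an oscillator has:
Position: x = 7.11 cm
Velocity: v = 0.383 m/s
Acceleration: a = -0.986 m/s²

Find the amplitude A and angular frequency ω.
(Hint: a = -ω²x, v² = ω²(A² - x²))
a = −ω²x → ω = √(|a|/x) = √(0.986/0.0711) = 3.724 rad/s
v² = ω²(A² − x²) → A = √(x² + v²/ω²) = √(0.0711² + 0.383²/3.724²) = 0.125 m = 12.5 cm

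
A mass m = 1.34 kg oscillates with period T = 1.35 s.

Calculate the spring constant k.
T = 2π√(m/k) → k = m(2π/T)² = 1.34×(2π/1.35)² = 29.03 N/m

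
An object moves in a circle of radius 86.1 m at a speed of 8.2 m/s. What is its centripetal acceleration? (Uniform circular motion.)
a_c = v²/r = 8.2²/86.1 = 67.24/86.1 = 0.78 m/s²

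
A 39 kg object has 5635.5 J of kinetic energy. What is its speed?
KE = ½mv² → v = √(2KE/m) = √(2×5635.5/39) = 17.0 m/s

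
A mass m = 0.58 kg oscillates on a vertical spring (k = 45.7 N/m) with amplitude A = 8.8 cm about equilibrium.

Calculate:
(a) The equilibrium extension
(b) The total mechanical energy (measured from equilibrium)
x_eq = mg/k = 0.58×9.81/45.7 = 0.1245 m = 12.45 cm
E = ½kA² = ½×45.7×(0.088)² = 0.177 J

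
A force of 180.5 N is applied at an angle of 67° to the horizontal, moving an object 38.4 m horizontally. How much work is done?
W = Fd cosθ = 180.5×38.4×cos(67°) = 2708.2 J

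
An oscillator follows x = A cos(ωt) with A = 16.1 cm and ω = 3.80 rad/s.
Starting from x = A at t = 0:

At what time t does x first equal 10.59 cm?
cos(ωt) = x/A = 10.59/16.1 = 0.6578
ωt = arccos(0.6578) = 0.853 rad
t = 0.853/3.8 = 0.2245 s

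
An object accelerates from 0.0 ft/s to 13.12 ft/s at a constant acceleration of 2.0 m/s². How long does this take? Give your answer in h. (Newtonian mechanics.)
t = (v - v₀)/a (with unit conversion) = 0.0005554 h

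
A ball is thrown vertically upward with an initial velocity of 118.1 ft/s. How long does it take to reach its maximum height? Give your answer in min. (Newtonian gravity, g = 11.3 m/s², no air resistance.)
t_up = v₀/g (with unit conversion) = 0.05309 min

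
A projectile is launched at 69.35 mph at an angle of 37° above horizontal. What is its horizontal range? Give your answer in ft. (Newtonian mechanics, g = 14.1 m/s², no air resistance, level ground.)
R = v₀² sin(2θ) / g (with unit conversion) = 215.0 ft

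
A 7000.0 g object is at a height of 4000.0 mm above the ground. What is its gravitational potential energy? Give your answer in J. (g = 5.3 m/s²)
PE = mgh = 7 kg × 5.3 m/s² × 4 m = 148.4 J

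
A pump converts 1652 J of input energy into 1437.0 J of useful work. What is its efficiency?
η = W_out/W_in = 1437.0/1652 = 0.8699 = 86.99%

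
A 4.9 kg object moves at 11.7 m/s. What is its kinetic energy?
KE = ½mv² = ½×4.9×11.7² = 335.3805 J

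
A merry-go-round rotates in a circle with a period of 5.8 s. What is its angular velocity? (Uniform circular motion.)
ω = 2π/T = 2π/5.8 = 1.0833 rad/s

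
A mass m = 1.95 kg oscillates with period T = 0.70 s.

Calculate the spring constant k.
T = 2π√(m/k) → k = m(2π/T)² = 1.95×(2π/0.7)² = 157.1 N/m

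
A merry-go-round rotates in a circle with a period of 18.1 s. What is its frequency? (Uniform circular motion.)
f = 1/T = 1/18.1 = 0.0552 Hz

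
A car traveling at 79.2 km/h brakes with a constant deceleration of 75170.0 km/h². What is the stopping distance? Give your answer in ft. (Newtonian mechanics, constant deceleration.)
d = v₀² / (2a) (with unit conversion) = 136.9 ft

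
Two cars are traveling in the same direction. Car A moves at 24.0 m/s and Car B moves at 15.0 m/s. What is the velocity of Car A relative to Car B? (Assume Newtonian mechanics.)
v_rel = v_A - v_B = 24.0 - 15.0 = 9.0 m/s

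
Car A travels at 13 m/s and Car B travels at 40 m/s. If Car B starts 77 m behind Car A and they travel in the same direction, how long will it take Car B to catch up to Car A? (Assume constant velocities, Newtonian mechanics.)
Relative speed: v_rel = 40 - 13 = 27 m/s
Time to catch: t = d₀/v_rel = 77/27 = 2.85 s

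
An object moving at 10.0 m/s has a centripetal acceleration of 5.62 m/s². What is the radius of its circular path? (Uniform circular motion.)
r = v²/a_c = 10.0²/5.62 = 17.79 m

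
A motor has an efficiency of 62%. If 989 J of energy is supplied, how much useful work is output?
W_out = η × W_in = 0.62 × 989 = 613.18 J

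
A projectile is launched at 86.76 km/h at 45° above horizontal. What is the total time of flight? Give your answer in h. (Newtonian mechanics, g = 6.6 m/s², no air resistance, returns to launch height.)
T = 2v₀sin(θ)/g (with unit conversion) = 0.001434 h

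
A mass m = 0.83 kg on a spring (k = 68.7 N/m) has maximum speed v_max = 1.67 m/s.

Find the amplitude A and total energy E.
½mv²_max = ½kA² → A = v_max√(m/k) = 1.67×√(0.83/68.7) = 0.1836 m = 18.36 cm
E = ½mv²_max = ½×0.83×1.67² = 1.157 J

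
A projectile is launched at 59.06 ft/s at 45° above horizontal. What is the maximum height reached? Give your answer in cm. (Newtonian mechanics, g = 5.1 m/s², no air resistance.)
H = v₀²sin²(θ)/(2g) (with unit conversion) = 1588.0 cm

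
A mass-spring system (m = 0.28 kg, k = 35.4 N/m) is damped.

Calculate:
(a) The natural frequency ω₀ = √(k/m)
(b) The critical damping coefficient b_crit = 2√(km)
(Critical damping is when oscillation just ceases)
ω₀ = √(k/m) = √(35.4/0.28) = 11.24 rad/s
b_crit = 2√(km) = 2√(35.4×0.28) = 6.297 kg/s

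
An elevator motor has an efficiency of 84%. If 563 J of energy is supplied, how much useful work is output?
W_out = η × W_in = 0.84 × 563 = 472.92 J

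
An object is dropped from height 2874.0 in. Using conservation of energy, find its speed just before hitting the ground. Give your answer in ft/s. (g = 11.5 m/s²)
mgh = ½mv² → v = √(2gh) = √(2×11.5×73) = 40.98 m/s = 134.4 ft/s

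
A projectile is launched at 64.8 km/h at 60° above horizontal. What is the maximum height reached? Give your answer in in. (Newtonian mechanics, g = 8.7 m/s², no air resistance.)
H = v₀²sin²(θ)/(2g) (with unit conversion) = 549.8 in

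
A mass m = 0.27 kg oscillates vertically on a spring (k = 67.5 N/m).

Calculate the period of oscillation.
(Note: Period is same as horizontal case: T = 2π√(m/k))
T = 2π√(m/k) = 2π√(0.27/67.5) = 0.3974 s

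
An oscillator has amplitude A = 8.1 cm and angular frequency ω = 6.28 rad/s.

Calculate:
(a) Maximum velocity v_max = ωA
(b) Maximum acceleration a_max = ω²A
v_max = ωA = 6.28×0.081 = 0.5087 m/s
a_max = ω²A = 6.28²×0.081 = 3.195 m/s²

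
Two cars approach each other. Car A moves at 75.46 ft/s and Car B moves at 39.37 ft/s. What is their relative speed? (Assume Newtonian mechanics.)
v_rel = v_A + v_B = 75.46 + 39.37 = 114.8 ft/s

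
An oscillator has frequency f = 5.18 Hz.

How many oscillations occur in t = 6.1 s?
n = f×t = 5.18×6.1 = 31.6 oscillations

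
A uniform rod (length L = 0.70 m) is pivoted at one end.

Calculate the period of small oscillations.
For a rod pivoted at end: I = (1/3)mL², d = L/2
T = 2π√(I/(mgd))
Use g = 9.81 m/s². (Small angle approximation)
I/m = (1/3)L² = 0.1633 m²; d = L/2 = 0.35 m
T = 2π√(I/(mgd)) = 2π√(0.1633/(9.81×0.35)) = 1.37 s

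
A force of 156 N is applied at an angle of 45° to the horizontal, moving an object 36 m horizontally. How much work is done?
W = Fd cosθ = 156×36×cos(45°) = 3971.1 J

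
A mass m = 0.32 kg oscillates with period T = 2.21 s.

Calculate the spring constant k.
T = 2π√(m/k) → k = m(2π/T)² = 0.32×(2π/2.21)² = 2.587 N/m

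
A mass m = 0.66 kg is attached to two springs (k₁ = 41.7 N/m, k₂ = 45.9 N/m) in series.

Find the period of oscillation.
k_eq = k₁k₂/(k₁+k₂) = 21.85 N/m
T = 2π√(m/k_eq) = 2π√(0.66/21.85) = 1.092 s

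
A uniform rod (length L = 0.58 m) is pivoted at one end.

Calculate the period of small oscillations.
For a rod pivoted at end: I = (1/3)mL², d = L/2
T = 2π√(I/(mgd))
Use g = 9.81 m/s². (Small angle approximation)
I/m = (1/3)L² = 0.1121 m²; d = L/2 = 0.29 m
T = 2π√(I/(mgd)) = 2π√(0.1121/(9.81×0.29)) = 1.247 s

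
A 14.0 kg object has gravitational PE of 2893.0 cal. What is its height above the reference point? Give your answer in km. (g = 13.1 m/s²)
PE = mgh → h = PE/(mg) = 1.21e+04 J / (14 kg × 13.1 m/s²) = 66 m = 0.066 km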